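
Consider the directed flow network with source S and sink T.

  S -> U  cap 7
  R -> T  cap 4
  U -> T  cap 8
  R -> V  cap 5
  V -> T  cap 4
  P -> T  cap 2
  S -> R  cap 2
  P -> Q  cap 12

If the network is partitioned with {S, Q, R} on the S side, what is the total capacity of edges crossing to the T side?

16

Edges leaving {S, Q, R}: S→U (7), R→V (5), R→T (4).
Cut capacity = 7 + 5 + 4 = 16.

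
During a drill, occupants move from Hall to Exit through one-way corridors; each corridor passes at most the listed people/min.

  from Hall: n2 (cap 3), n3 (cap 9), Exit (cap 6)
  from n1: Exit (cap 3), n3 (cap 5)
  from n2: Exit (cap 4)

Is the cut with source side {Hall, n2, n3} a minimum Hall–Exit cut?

Given cut capacity: 6 + 4 = 10.
Augment Hall→Exit: bottleneck 6, flow now 6.
Augment Hall→n2→Exit: bottleneck 3, flow now 9.
No augmenting path remains; maximum flow = 9.
In the residual graph, reachable from Hall: {Hall, n3}.
Min-cut edges: Hall→n2 (3), Hall→Exit (6); capacity 3 + 6 = 9.
Cut capacity 10 exceeds the max flow 9, so it is not minimum.

No — its capacity is 10, but the minimum cut has capacity 9.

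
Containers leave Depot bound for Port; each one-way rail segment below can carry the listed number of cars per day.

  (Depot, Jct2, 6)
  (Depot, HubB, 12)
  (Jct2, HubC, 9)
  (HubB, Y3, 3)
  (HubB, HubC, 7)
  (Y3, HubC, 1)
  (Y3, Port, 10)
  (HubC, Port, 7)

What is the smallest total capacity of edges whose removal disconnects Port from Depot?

10

Augment Depot→Jct2→HubC→Port: bottleneck 6, flow now 6.
Augment Depot→HubB→Y3→Port: bottleneck 3, flow now 9.
Augment Depot→HubB→HubC→Port: bottleneck 1, flow now 10.
No augmenting path remains; maximum flow = 10.
By max-flow min-cut, the minimum cut capacity equals the max flow.
In the residual graph, reachable from Depot: {Depot, Jct2, HubB, HubC}.
Min-cut edges: HubB→Y3 (3), HubC→Port (7); capacity 3 + 7 = 10.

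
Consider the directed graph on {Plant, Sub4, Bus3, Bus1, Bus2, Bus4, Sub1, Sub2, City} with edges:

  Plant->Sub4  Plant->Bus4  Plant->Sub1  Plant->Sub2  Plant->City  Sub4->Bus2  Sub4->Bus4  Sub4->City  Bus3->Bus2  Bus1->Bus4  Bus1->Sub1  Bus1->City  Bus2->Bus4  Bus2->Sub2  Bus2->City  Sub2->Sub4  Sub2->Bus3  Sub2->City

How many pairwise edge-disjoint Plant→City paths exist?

Assign every edge capacity 1; by Menger, the answer equals the max flow.
Path Plant→City (+1); total 1.
Path Plant→Sub4→City (+1); total 2.
Path Plant→Sub2→City (+1); total 3.
No residual Plant→City path; max flow = 3.
Certifying cut of size 3: {Plant→City, Plant→Sub2, Plant→Sub4}.

3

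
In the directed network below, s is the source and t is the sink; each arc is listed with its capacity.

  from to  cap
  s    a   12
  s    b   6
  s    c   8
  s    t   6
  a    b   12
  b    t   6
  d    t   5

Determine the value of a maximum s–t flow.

12

Augment s→t: bottleneck 6, flow now 6.
Augment s→b→t: bottleneck 6, flow now 12.
No augmenting path remains; maximum flow = 12.
In the residual graph, reachable from s: {s, a, b, c}.
Min-cut edges: s→t (6), b→t (6); capacity 6 + 6 = 12.
This cut is saturated, so no flow can exceed 12.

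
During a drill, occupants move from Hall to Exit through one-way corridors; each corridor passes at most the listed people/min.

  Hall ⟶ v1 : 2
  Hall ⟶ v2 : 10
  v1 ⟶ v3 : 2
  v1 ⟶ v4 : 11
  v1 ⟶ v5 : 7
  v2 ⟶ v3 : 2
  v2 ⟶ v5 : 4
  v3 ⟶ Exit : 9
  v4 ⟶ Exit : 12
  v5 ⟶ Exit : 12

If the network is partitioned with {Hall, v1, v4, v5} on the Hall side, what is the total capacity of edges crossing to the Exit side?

Edges leaving {Hall, v1, v4, v5}: Hall→v2 (10), v1→v3 (2), v4→Exit (12), v5→Exit (12).
Cut capacity = 10 + 2 + 12 + 12 = 36.

36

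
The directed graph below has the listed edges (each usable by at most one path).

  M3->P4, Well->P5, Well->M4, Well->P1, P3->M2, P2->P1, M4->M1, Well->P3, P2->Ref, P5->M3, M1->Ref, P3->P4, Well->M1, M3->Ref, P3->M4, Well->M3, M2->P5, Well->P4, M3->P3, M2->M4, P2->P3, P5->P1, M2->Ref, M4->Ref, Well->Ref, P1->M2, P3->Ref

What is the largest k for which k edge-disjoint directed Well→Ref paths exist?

6

Assign every edge capacity 1; by Menger, the answer equals the max flow.
Path Well→Ref (+1); total 1.
Path Well→M3→Ref (+1); total 2.
Path Well→P3→Ref (+1); total 3.
Path Well→M1→Ref (+1); total 4.
Path Well→M4→Ref (+1); total 5.
Path Well→P1→M2→Ref (+1); total 6.
No residual Well→Ref path; max flow = 6.
Certifying cut of size 6: {M1→Ref, M2→Ref, M3→Ref, M4→Ref, P3→Ref, Well→Ref}.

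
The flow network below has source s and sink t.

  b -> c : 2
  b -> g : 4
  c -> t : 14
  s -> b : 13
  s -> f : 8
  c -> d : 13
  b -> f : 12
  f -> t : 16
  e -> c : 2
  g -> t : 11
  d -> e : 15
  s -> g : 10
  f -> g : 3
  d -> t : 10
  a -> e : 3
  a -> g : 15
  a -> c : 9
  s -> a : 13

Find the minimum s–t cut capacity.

40

Augment s→f→t: bottleneck 8, flow now 8.
Augment s→g→t: bottleneck 10, flow now 18.
Augment s→a→c→t: bottleneck 9, flow now 27.
Augment s→a→g→t: bottleneck 1, flow now 28.
Augment s→b→c→t: bottleneck 2, flow now 30.
Augment s→b→f→t: bottleneck 8, flow now 38.
Augment s→a→e→c→t: bottleneck 2, flow now 40.
No augmenting path remains; maximum flow = 40.
By max-flow min-cut, the minimum cut capacity equals the max flow.
In the residual graph, reachable from s: {s, a, b, e, f, g}.
Min-cut edges: a→c (9), b→c (2), e→c (2), f→t (16), g→t (11); capacity 9 + 2 + 2 + 16 + 11 = 40.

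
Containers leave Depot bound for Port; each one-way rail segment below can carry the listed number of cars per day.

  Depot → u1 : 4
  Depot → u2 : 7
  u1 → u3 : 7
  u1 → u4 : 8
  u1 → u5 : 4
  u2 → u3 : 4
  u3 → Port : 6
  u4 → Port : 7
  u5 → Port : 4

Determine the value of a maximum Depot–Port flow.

Augment Depot→u1→u3→Port: bottleneck 4, flow now 4.
Augment Depot→u2→u3→Port: bottleneck 2, flow now 6.
Augment Depot→u2→u3→u1→u4→Port: bottleneck 2, flow now 8. (uses reverse residual edge)
No augmenting path remains; maximum flow = 8.
In the residual graph, reachable from Depot: {Depot, u2}.
Min-cut edges: Depot→u1 (4), u2→u3 (4); capacity 4 + 4 = 8.
This cut is saturated, so no flow can exceed 8.

8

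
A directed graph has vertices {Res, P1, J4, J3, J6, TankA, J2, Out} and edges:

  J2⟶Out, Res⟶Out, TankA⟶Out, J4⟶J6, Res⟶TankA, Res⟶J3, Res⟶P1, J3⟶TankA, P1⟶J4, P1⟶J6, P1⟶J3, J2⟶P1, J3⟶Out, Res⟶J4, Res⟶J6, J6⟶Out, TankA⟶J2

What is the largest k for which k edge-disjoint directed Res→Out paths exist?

5

Assign every edge capacity 1; by Menger, the answer equals the max flow.
Path Res→Out (+1); total 1.
Path Res→J3→Out (+1); total 2.
Path Res→J6→Out (+1); total 3.
Path Res→TankA→Out (+1); total 4.
Path Res→P1→J3→TankA→J2→Out (+1); total 5.
No residual Res→Out path; max flow = 5.
Certifying cut of size 5: {J6→Out, Res→J3, Res→Out, Res→P1, Res→TankA}.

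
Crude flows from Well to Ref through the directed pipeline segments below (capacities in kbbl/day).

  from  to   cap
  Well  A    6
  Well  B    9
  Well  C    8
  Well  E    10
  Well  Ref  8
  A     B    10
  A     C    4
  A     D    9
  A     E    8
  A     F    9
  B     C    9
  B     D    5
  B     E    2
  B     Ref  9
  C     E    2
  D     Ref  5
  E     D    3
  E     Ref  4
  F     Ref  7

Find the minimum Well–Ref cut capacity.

30

Augment Well→Ref: bottleneck 8, flow now 8.
Augment Well→B→Ref: bottleneck 9, flow now 17.
Augment Well→E→Ref: bottleneck 4, flow now 21.
Augment Well→A→D→Ref: bottleneck 5, flow now 26.
Augment Well→A→F→Ref: bottleneck 1, flow now 27.
Augment Well→E→D→A→F→Ref: bottleneck 3, flow now 30. (uses reverse residual edge)
No augmenting path remains; maximum flow = 30.
By max-flow min-cut, the minimum cut capacity equals the max flow.
In the residual graph, reachable from Well: {Well, C, E}.
Min-cut edges: Well→A (6), Well→B (9), Well→Ref (8), E→D (3), E→Ref (4); capacity 6 + 9 + 8 + 3 + 4 = 30.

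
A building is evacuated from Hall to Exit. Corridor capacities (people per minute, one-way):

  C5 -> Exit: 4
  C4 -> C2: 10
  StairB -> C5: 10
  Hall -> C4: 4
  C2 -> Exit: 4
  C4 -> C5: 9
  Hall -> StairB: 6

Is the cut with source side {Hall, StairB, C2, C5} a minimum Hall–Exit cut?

Given cut capacity: 4 + 4 + 4 = 12.
Augment Hall→StairB→C5→Exit: bottleneck 4, flow now 4.
Augment Hall→C4→C2→Exit: bottleneck 4, flow now 8.
No augmenting path remains; maximum flow = 8.
In the residual graph, reachable from Hall: {Hall, StairB, C5}.
Min-cut edges: Hall→C4 (4), C5→Exit (4); capacity 4 + 4 = 8.
Cut capacity 12 exceeds the max flow 8, so it is not minimum.

No — its capacity is 12, but the minimum cut has capacity 8.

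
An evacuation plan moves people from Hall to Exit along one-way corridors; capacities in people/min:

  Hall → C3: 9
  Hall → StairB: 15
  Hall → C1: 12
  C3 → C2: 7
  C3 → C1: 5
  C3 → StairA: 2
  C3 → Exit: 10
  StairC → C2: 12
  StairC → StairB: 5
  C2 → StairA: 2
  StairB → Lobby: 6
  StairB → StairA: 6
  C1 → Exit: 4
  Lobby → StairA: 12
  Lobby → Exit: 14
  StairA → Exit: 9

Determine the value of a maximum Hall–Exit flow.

25

Augment Hall→C3→Exit: bottleneck 9, flow now 9.
Augment Hall→C1→Exit: bottleneck 4, flow now 13.
Augment Hall→StairB→Lobby→Exit: bottleneck 6, flow now 19.
Augment Hall→StairB→StairA→Exit: bottleneck 6, flow now 25.
No augmenting path remains; maximum flow = 25.
In the residual graph, reachable from Hall: {Hall, StairB, C1}.
Min-cut edges: Hall→C3 (9), StairB→Lobby (6), StairB→StairA (6), C1→Exit (4); capacity 9 + 6 + 6 + 4 = 25.
This cut is saturated, so no flow can exceed 25.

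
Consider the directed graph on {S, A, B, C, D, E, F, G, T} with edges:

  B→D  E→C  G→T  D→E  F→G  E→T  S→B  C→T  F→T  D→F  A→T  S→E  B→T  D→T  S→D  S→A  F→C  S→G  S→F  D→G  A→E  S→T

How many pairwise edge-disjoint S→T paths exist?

Assign every edge capacity 1; by Menger, the answer equals the max flow.
Path S→T (+1); total 1.
Path S→A→T (+1); total 2.
Path S→B→T (+1); total 3.
Path S→D→T (+1); total 4.
Path S→E→T (+1); total 5.
Path S→F→T (+1); total 6.
Path S→G→T (+1); total 7.
No residual S→T path; max flow = 7.
Certifying cut of size 7: {S→A, S→B, S→D, S→E, S→F, S→G, S→T}.

7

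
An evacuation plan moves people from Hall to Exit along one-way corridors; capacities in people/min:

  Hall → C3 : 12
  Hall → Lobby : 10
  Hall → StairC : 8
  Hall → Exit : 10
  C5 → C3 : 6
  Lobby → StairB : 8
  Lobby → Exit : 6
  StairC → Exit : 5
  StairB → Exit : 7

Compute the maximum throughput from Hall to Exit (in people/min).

25

Augment Hall→Exit: bottleneck 10, flow now 10.
Augment Hall→Lobby→Exit: bottleneck 6, flow now 16.
Augment Hall→StairC→Exit: bottleneck 5, flow now 21.
Augment Hall→Lobby→StairB→Exit: bottleneck 4, flow now 25.
No augmenting path remains; maximum flow = 25.
In the residual graph, reachable from Hall: {Hall, C3, StairC}.
Min-cut edges: Hall→Lobby (10), Hall→Exit (10), StairC→Exit (5); capacity 10 + 10 + 5 = 25.
This cut is saturated, so no flow can exceed 25.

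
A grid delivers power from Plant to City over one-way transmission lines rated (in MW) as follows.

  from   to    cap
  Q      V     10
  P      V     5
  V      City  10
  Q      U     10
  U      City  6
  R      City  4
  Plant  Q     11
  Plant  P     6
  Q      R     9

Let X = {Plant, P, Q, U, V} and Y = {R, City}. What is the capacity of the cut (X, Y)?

25

Edges leaving {Plant, P, Q, U, V}: Q→R (9), U→City (6), V→City (10).
Cut capacity = 9 + 6 + 10 = 25.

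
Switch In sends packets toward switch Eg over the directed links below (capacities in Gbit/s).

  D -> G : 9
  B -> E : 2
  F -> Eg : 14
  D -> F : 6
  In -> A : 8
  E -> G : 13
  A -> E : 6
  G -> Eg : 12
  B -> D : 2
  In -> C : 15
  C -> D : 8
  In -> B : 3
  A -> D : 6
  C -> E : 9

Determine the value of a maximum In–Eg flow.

18

Augment In→A→D→F→Eg: bottleneck 6, flow now 6.
Augment In→A→E→G→Eg: bottleneck 2, flow now 8.
Augment In→B→D→G→Eg: bottleneck 2, flow now 10.
Augment In→B→E→G→Eg: bottleneck 1, flow now 11.
Augment In→C→D→G→Eg: bottleneck 7, flow now 18.
No augmenting path remains; maximum flow = 18.
In the residual graph, reachable from In: {In, A, B, C, D, E, G}.
Min-cut edges: D→F (6), G→Eg (12); capacity 6 + 12 = 18.
This cut is saturated, so no flow can exceed 18.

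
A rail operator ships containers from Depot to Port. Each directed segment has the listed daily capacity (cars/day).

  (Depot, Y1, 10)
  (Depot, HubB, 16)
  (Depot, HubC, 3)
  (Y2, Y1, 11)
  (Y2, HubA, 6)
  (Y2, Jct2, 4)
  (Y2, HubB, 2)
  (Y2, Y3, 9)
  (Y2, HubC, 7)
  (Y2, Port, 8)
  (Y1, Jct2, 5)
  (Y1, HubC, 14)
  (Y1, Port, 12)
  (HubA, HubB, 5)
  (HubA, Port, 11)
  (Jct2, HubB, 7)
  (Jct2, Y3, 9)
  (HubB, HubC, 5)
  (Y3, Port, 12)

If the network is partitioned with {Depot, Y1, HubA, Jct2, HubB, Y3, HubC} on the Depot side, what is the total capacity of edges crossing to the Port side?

Edges leaving {Depot, Y1, HubA, Jct2, HubB, Y3, HubC}: Y1→Port (12), HubA→Port (11), Y3→Port (12).
Cut capacity = 12 + 11 + 12 = 35.

35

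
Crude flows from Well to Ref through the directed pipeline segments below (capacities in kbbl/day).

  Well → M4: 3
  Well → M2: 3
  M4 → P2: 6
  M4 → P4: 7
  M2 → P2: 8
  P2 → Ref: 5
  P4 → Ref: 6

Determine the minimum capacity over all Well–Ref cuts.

Augment Well→M4→P2→Ref: bottleneck 3, flow now 3.
Augment Well→M2→P2→Ref: bottleneck 2, flow now 5.
Augment Well→M2→P2→M4→P4→Ref: bottleneck 1, flow now 6. (uses reverse residual edge)
No augmenting path remains; maximum flow = 6.
By max-flow min-cut, the minimum cut capacity equals the max flow.
In the residual graph, reachable from Well: {Well}.
Min-cut edges: Well→M4 (3), Well→M2 (3); capacity 3 + 3 = 6.

6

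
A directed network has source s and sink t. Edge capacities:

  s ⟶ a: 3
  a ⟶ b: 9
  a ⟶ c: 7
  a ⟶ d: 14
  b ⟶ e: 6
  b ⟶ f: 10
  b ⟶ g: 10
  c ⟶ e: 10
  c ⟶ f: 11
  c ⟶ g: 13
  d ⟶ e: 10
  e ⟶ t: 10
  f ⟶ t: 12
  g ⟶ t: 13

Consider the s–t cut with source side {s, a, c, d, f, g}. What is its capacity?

Edges leaving {s, a, c, d, f, g}: a→b (9), c→e (10), d→e (10), f→t (12), g→t (13).
Cut capacity = 9 + 10 + 10 + 12 + 13 = 54.

54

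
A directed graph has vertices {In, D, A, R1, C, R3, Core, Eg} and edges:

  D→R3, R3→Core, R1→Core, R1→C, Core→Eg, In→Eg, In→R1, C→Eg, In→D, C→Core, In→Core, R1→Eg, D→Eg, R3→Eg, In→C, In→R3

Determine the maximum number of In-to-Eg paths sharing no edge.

6

Assign every edge capacity 1; by Menger, the answer equals the max flow.
Path In→Eg (+1); total 1.
Path In→D→Eg (+1); total 2.
Path In→R1→Eg (+1); total 3.
Path In→C→Eg (+1); total 4.
Path In→R3→Eg (+1); total 5.
Path In→Core→Eg (+1); total 6.
No residual In→Eg path; max flow = 6.
Certifying cut of size 6: {In→C, In→Core, In→D, In→Eg, In→R1, In→R3}.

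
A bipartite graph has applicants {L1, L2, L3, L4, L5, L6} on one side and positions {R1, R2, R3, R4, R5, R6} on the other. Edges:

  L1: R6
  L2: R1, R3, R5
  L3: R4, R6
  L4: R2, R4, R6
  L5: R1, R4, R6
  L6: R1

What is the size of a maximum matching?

Unit-capacity flow: source→left, listed edges, right→sink; max matching = max flow.
Augmenting path L1→R6 (+1); matched 1.
Augmenting path L2→R1 (+1); matched 2.
Augmenting path L3→R4 (+1); matched 3.
Augmenting path L4→R2 (+1); matched 4.
Augmenting path L5→R1→L2→R3 (+1); matched 5.
No augmenting path remains; maximum matching = 5.
König certificate: {L2, L4, R1, R4, R6} is a vertex cover of size 5 (every listed pair touches it), so no matching can be larger.

5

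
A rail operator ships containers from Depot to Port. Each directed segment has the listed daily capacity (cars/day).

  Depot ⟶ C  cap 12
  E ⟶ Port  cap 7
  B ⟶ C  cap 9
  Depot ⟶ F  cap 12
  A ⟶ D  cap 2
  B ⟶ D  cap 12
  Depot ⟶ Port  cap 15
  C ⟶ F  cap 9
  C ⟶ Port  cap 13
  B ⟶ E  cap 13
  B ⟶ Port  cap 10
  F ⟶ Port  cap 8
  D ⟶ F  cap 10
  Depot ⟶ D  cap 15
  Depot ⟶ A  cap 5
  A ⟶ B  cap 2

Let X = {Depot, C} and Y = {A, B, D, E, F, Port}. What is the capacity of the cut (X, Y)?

Edges leaving {Depot, C}: Depot→A (5), Depot→D (15), Depot→F (12), Depot→Port (15), C→F (9), C→Port (13).
Cut capacity = 5 + 15 + 12 + 15 + 9 + 13 = 69.

69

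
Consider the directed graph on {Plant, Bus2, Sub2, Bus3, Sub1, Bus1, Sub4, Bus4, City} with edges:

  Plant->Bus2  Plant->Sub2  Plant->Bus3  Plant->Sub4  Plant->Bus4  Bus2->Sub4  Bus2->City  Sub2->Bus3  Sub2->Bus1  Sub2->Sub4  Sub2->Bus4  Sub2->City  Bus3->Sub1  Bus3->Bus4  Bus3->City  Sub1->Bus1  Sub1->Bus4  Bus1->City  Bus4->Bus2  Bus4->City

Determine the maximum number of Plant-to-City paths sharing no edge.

4

Assign every edge capacity 1; by Menger, the answer equals the max flow.
Path Plant→Bus2→City (+1); total 1.
Path Plant→Sub2→City (+1); total 2.
Path Plant→Bus3→City (+1); total 3.
Path Plant→Bus4→City (+1); total 4.
No residual Plant→City path; max flow = 4.
Certifying cut of size 4: {Plant→Bus2, Plant→Bus3, Plant→Bus4, Plant→Sub2}.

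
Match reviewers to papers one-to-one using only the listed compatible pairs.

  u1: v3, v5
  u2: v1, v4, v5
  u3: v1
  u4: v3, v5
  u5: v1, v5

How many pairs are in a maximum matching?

4

Unit-capacity flow: source→left, listed edges, right→sink; max matching = max flow.
Augmenting path u1→v3 (+1); matched 1.
Augmenting path u2→v1 (+1); matched 2.
Augmenting path u4→v5 (+1); matched 3.
Augmenting path u3→v1→u2→v4 (+1); matched 4.
No augmenting path remains; maximum matching = 4.
König certificate: {u2, v1, v3, v5} is a vertex cover of size 4 (every listed pair touches it), so no matching can be larger.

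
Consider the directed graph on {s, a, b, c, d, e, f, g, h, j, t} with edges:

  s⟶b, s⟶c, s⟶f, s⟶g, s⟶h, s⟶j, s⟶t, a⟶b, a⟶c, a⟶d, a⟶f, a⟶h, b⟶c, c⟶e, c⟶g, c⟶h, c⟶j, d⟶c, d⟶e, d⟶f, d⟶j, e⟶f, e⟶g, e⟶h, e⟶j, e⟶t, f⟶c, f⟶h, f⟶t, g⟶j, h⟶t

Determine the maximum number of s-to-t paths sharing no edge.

4

Assign every edge capacity 1; by Menger, the answer equals the max flow.
Path s→t (+1); total 1.
Path s→f→t (+1); total 2.
Path s→h→t (+1); total 3.
Path s→c→e→t (+1); total 4.
No residual s→t path; max flow = 4.
Certifying cut of size 4: {c→e, h→t, s→f, s→t}.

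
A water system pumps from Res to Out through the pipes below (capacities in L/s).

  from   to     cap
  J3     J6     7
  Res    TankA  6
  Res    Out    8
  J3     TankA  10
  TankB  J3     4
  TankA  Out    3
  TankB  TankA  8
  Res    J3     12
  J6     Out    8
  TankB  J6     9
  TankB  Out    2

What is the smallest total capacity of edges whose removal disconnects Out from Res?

Augment Res→Out: bottleneck 8, flow now 8.
Augment Res→TankA→Out: bottleneck 3, flow now 11.
Augment Res→J3→J6→Out: bottleneck 7, flow now 18.
No augmenting path remains; maximum flow = 18.
By max-flow min-cut, the minimum cut capacity equals the max flow.
In the residual graph, reachable from Res: {Res, J3, TankA}.
Min-cut edges: Res→Out (8), J3→J6 (7), TankA→Out (3); capacity 8 + 7 + 3 = 18.

18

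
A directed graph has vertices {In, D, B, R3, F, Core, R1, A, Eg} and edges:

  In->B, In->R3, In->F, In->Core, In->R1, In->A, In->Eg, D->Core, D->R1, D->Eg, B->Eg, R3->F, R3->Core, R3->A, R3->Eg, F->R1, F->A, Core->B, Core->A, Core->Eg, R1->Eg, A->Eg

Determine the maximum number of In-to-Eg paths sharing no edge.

Assign every edge capacity 1; by Menger, the answer equals the max flow.
Path In→Eg (+1); total 1.
Path In→B→Eg (+1); total 2.
Path In→R3→Eg (+1); total 3.
Path In→Core→Eg (+1); total 4.
Path In→R1→Eg (+1); total 5.
Path In→A→Eg (+1); total 6.
No residual In→Eg path; max flow = 6.
Certifying cut of size 6: {A→Eg, In→B, In→Core, In→Eg, In→R3, R1→Eg}.

6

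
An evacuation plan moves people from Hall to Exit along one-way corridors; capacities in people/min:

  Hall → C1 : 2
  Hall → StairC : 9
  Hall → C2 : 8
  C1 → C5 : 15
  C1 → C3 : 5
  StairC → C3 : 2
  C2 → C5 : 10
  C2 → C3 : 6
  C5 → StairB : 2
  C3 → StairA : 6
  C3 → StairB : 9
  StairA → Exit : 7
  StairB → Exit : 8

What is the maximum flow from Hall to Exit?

Augment Hall→C1→C5→StairB→Exit: bottleneck 2, flow now 2.
Augment Hall→StairC→C3→StairA→Exit: bottleneck 2, flow now 4.
Augment Hall→C2→C3→StairA→Exit: bottleneck 4, flow now 8.
Augment Hall→C2→C3→StairB→Exit: bottleneck 2, flow now 10.
Augment Hall→C2→C5→C1→C3→StairB→Exit: bottleneck 2, flow now 12. (uses reverse residual edge)
No augmenting path remains; maximum flow = 12.
In the residual graph, reachable from Hall: {Hall, StairC}.
Min-cut edges: Hall→C1 (2), Hall→C2 (8), StairC→C3 (2); capacity 2 + 8 + 2 = 12.
This cut is saturated, so no flow can exceed 12.

12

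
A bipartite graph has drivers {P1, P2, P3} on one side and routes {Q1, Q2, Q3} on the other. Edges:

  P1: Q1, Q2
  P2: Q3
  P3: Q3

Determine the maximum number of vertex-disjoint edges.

2

Unit-capacity flow: source→left, listed edges, right→sink; max matching = max flow.
Augmenting path P1→Q1 (+1); matched 1.
Augmenting path P2→Q3 (+1); matched 2.
No augmenting path remains; maximum matching = 2.
König certificate: {P1, Q3} is a vertex cover of size 2 (every listed pair touches it), so no matching can be larger.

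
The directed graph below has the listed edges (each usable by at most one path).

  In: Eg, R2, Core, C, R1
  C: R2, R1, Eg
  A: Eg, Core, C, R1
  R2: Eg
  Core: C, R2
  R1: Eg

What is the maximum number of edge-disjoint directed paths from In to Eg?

4

Assign every edge capacity 1; by Menger, the answer equals the max flow.
Path In→Eg (+1); total 1.
Path In→C→Eg (+1); total 2.
Path In→R1→Eg (+1); total 3.
Path In→R2→Eg (+1); total 4.
No residual In→Eg path; max flow = 4.
Certifying cut of size 4: {C→Eg, In→Eg, R1→Eg, R2→Eg}.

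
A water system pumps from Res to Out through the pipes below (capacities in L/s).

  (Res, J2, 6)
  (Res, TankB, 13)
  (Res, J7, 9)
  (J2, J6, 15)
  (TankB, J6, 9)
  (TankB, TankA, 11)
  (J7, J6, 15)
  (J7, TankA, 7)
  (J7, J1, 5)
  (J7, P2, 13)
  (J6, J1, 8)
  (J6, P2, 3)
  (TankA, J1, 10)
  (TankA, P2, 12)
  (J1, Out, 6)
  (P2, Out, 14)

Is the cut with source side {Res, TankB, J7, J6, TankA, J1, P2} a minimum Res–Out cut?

No — its capacity is 26, but the minimum cut has capacity 20.

Given cut capacity: 6 + 6 + 14 = 26.
Augment Res→J7→J1→Out: bottleneck 5, flow now 5.
Augment Res→J7→P2→Out: bottleneck 4, flow now 9.
Augment Res→J2→J6→J1→Out: bottleneck 1, flow now 10.
Augment Res→J2→J6→P2→Out: bottleneck 3, flow now 13.
Augment Res→TankB→TankA→P2→Out: bottleneck 7, flow now 20.
No augmenting path remains; maximum flow = 20.
In the residual graph, reachable from Res: {Res, J2, TankB, J7, J6, TankA, J1, P2}.
Min-cut edges: J1→Out (6), P2→Out (14); capacity 6 + 14 = 20.
Cut capacity 26 exceeds the max flow 20, so it is not minimum.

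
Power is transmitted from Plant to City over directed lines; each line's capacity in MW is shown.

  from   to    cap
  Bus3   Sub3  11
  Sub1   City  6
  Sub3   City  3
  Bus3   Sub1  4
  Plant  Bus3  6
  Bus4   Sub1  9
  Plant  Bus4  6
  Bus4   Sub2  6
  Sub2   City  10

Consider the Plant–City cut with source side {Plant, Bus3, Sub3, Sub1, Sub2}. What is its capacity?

25

Edges leaving {Plant, Bus3, Sub3, Sub1, Sub2}: Plant→Bus4 (6), Sub3→City (3), Sub1→City (6), Sub2→City (10).
Cut capacity = 6 + 3 + 6 + 10 = 25.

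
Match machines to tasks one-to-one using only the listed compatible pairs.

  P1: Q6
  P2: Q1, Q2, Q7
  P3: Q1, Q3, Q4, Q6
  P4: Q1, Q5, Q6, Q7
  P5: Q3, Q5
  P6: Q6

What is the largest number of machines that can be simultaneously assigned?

Unit-capacity flow: source→left, listed edges, right→sink; max matching = max flow.
Augmenting path P1→Q6 (+1); matched 1.
Augmenting path P2→Q1 (+1); matched 2.
Augmenting path P3→Q3 (+1); matched 3.
Augmenting path P4→Q5 (+1); matched 4.
Augmenting path P5→Q3→P3→Q4 (+1); matched 5.
No augmenting path remains; maximum matching = 5.
König certificate: {P2, P3, P4, P5, Q6} is a vertex cover of size 5 (every listed pair touches it), so no matching can be larger.

5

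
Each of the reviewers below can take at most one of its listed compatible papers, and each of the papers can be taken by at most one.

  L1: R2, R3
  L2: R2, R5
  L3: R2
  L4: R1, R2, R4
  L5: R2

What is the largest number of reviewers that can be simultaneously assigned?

4

Unit-capacity flow: source→left, listed edges, right→sink; max matching = max flow.
Augmenting path L1→R2 (+1); matched 1.
Augmenting path L2→R5 (+1); matched 2.
Augmenting path L4→R1 (+1); matched 3.
Augmenting path L3→R2→L1→R3 (+1); matched 4.
No augmenting path remains; maximum matching = 4.
König certificate: {L1, L2, L4, R2} is a vertex cover of size 4 (every listed pair touches it), so no matching can be larger.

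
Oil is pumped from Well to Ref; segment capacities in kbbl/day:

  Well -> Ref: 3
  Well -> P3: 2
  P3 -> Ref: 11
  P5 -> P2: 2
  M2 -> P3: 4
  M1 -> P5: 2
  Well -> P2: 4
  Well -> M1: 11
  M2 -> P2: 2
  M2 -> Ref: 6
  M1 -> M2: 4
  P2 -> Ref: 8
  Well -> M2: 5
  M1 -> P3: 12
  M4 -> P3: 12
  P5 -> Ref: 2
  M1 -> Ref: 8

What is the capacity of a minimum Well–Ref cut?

Augment Well→Ref: bottleneck 3, flow now 3.
Augment Well→M1→Ref: bottleneck 8, flow now 11.
Augment Well→M2→Ref: bottleneck 5, flow now 16.
Augment Well→P3→Ref: bottleneck 2, flow now 18.
Augment Well→P2→Ref: bottleneck 4, flow now 22.
Augment Well→M1→P5→Ref: bottleneck 2, flow now 24.
Augment Well→M1→M2→Ref: bottleneck 1, flow now 25.
No augmenting path remains; maximum flow = 25.
By max-flow min-cut, the minimum cut capacity equals the max flow.
In the residual graph, reachable from Well: {Well}.
Min-cut edges: Well→M1 (11), Well→M2 (5), Well→P3 (2), Well→P2 (4), Well→Ref (3); capacity 11 + 5 + 2 + 4 + 3 = 25.

25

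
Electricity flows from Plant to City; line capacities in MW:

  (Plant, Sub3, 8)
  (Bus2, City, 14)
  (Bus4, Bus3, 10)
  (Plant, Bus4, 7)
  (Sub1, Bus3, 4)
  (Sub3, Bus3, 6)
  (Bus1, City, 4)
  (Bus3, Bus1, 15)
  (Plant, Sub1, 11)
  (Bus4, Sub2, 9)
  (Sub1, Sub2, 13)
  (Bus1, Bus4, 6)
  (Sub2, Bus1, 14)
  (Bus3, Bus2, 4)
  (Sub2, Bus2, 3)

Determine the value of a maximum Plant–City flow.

Augment Plant→Bus4→Bus3→Bus1→City: bottleneck 4, flow now 4.
Augment Plant→Bus4→Bus3→Bus2→City: bottleneck 3, flow now 7.
Augment Plant→Sub1→Bus3→Bus2→City: bottleneck 1, flow now 8.
Augment Plant→Sub1→Sub2→Bus2→City: bottleneck 3, flow now 11.
No augmenting path remains; maximum flow = 11.
In the residual graph, reachable from Plant: {Plant, Bus4, Sub1, Sub3, Bus3, Sub2, Bus1}.
Min-cut edges: Bus3→Bus2 (4), Sub2→Bus2 (3), Bus1→City (4); capacity 4 + 3 + 4 = 11.
This cut is saturated, so no flow can exceed 11.

11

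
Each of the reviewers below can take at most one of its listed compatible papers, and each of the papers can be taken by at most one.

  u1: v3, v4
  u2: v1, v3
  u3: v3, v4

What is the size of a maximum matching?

Unit-capacity flow: source→left, listed edges, right→sink; max matching = max flow.
Augmenting path u1→v3 (+1); matched 1.
Augmenting path u2→v1 (+1); matched 2.
Augmenting path u3→v4 (+1); matched 3.
No augmenting path remains; maximum matching = 3.
König certificate: {u1, u2, u3} is a vertex cover of size 3 (every listed pair touches it), so no matching can be larger.

3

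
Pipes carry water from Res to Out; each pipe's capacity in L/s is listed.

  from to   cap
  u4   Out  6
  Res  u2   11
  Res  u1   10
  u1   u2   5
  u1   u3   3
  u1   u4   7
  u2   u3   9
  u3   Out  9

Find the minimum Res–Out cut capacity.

Augment Res→u1→u3→Out: bottleneck 3, flow now 3.
Augment Res→u1→u4→Out: bottleneck 6, flow now 9.
Augment Res→u2→u3→Out: bottleneck 6, flow now 15.
No augmenting path remains; maximum flow = 15.
By max-flow min-cut, the minimum cut capacity equals the max flow.
In the residual graph, reachable from Res: {Res, u1, u2, u3, u4}.
Min-cut edges: u3→Out (9), u4→Out (6); capacity 9 + 6 = 15.

15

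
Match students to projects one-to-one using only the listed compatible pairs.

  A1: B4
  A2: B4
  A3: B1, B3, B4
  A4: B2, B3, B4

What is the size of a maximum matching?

3

Unit-capacity flow: source→left, listed edges, right→sink; max matching = max flow.
Augmenting path A1→B4 (+1); matched 1.
Augmenting path A3→B1 (+1); matched 2.
Augmenting path A4→B2 (+1); matched 3.
No augmenting path remains; maximum matching = 3.
König certificate: {A3, A4, B4} is a vertex cover of size 3 (every listed pair touches it), so no matching can be larger.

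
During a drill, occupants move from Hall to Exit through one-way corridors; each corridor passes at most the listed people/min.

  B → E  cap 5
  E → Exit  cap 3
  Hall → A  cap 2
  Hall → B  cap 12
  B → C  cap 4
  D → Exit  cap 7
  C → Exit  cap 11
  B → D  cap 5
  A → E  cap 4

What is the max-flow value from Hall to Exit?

12

Augment Hall→A→E→Exit: bottleneck 2, flow now 2.
Augment Hall→B→C→Exit: bottleneck 4, flow now 6.
Augment Hall→B→D→Exit: bottleneck 5, flow now 11.
Augment Hall→B→E→Exit: bottleneck 1, flow now 12.
No augmenting path remains; maximum flow = 12.
In the residual graph, reachable from Hall: {Hall, A, B, E}.
Min-cut edges: B→C (4), B→D (5), E→Exit (3); capacity 4 + 5 + 3 = 12.
This cut is saturated, so no flow can exceed 12.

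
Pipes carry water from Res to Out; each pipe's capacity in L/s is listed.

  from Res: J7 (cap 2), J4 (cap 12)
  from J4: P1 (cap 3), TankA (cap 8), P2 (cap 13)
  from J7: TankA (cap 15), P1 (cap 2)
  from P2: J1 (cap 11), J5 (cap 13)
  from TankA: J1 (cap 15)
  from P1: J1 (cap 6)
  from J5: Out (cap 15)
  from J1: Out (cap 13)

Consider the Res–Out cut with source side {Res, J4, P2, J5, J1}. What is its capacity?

41

Edges leaving {Res, J4, P2, J5, J1}: Res→J7 (2), J4→TankA (8), J4→P1 (3), J5→Out (15), J1→Out (13).
Cut capacity = 2 + 8 + 3 + 15 + 13 = 41.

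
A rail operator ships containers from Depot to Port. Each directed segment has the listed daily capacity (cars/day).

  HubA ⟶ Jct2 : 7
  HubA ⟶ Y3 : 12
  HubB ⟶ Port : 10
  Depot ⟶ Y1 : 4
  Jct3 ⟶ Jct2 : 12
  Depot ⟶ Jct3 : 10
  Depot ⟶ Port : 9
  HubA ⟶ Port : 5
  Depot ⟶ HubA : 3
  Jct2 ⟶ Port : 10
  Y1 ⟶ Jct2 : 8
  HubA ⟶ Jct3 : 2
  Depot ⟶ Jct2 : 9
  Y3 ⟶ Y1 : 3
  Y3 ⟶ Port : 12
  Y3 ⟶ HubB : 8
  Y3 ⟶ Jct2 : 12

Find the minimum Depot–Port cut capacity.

Augment Depot→Port: bottleneck 9, flow now 9.
Augment Depot→HubA→Port: bottleneck 3, flow now 12.
Augment Depot→Jct2→Port: bottleneck 9, flow now 21.
Augment Depot→Jct3→Jct2→Port: bottleneck 1, flow now 22.
No augmenting path remains; maximum flow = 22.
By max-flow min-cut, the minimum cut capacity equals the max flow.
In the residual graph, reachable from Depot: {Depot, Jct3, Y1, Jct2}.
Min-cut edges: Depot→HubA (3), Depot→Port (9), Jct2→Port (10); capacity 3 + 9 + 10 = 22.

22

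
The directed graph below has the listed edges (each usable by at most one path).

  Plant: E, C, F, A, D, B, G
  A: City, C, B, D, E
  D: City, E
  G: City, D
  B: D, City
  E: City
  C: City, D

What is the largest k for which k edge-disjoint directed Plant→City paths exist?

Assign every edge capacity 1; by Menger, the answer equals the max flow.
Path Plant→A→City (+1); total 1.
Path Plant→B→City (+1); total 2.
Path Plant→C→City (+1); total 3.
Path Plant→D→City (+1); total 4.
Path Plant→E→City (+1); total 5.
Path Plant→G→City (+1); total 6.
No residual Plant→City path; max flow = 6.
Certifying cut of size 6: {Plant→A, Plant→B, Plant→C, Plant→D, Plant→E, Plant→G}.

6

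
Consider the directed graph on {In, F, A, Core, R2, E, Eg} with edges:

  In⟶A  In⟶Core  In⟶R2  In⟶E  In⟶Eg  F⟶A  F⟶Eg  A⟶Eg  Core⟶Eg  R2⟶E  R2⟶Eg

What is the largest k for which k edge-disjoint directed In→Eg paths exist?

Assign every edge capacity 1; by Menger, the answer equals the max flow.
Path In→Eg (+1); total 1.
Path In→A→Eg (+1); total 2.
Path In→Core→Eg (+1); total 3.
Path In→R2→Eg (+1); total 4.
No residual In→Eg path; max flow = 4.
Certifying cut of size 4: {In→A, In→Core, In→Eg, In→R2}.

4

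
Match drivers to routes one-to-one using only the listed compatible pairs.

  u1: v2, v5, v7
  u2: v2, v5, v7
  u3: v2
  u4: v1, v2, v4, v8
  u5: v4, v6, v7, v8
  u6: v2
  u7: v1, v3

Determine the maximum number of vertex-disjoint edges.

Unit-capacity flow: source→left, listed edges, right→sink; max matching = max flow.
Augmenting path u1→v2 (+1); matched 1.
Augmenting path u2→v5 (+1); matched 2.
Augmenting path u4→v1 (+1); matched 3.
Augmenting path u5→v4 (+1); matched 4.
Augmenting path u7→v3 (+1); matched 5.
Augmenting path u3→v2→u1→v7 (+1); matched 6.
No augmenting path remains; maximum matching = 6.
König certificate: {u1, u2, u4, u5, u7, v2} is a vertex cover of size 6 (every listed pair touches it), so no matching can be larger.

6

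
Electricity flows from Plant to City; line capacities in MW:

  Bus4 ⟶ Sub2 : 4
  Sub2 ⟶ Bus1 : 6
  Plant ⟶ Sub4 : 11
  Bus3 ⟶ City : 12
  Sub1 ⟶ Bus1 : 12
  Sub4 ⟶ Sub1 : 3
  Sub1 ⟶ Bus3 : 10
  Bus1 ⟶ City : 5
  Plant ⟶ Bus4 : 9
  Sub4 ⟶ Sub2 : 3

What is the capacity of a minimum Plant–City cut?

8

Augment Plant→Bus4→Sub2→Bus1→City: bottleneck 4, flow now 4.
Augment Plant→Sub4→Sub1→Bus1→City: bottleneck 1, flow now 5.
Augment Plant→Sub4→Sub1→Bus3→City: bottleneck 2, flow now 7.
Augment Plant→Sub4→Sub2→Bus1→Sub1→Bus3→City: bottleneck 1, flow now 8. (uses reverse residual edge)
No augmenting path remains; maximum flow = 8.
By max-flow min-cut, the minimum cut capacity equals the max flow.
In the residual graph, reachable from Plant: {Plant, Bus4, Sub4, Sub2, Bus1}.
Min-cut edges: Sub4→Sub1 (3), Bus1→City (5); capacity 3 + 5 = 8.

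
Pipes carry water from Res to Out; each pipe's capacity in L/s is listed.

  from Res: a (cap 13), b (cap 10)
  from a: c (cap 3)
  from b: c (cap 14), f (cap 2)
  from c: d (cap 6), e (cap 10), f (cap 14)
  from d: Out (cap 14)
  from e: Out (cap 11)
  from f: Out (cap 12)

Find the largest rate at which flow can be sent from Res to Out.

13

Augment Res→b→f→Out: bottleneck 2, flow now 2.
Augment Res→a→c→d→Out: bottleneck 3, flow now 5.
Augment Res→b→c→d→Out: bottleneck 3, flow now 8.
Augment Res→b→c→e→Out: bottleneck 5, flow now 13.
No augmenting path remains; maximum flow = 13.
In the residual graph, reachable from Res: {Res, a}.
Min-cut edges: Res→b (10), a→c (3); capacity 10 + 3 = 13.
This cut is saturated, so no flow can exceed 13.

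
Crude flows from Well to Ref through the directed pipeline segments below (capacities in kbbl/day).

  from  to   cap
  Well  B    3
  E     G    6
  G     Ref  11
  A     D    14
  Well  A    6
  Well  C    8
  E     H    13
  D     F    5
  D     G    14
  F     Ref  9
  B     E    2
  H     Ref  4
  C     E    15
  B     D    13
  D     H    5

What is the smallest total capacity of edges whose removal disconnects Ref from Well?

Augment Well→A→D→F→Ref: bottleneck 5, flow now 5.
Augment Well→A→D→G→Ref: bottleneck 1, flow now 6.
Augment Well→B→D→G→Ref: bottleneck 3, flow now 9.
Augment Well→C→E→G→Ref: bottleneck 6, flow now 15.
Augment Well→C→E→H→Ref: bottleneck 2, flow now 17.
No augmenting path remains; maximum flow = 17.
By max-flow min-cut, the minimum cut capacity equals the max flow.
In the residual graph, reachable from Well: {Well}.
Min-cut edges: Well→A (6), Well→B (3), Well→C (8); capacity 6 + 3 + 8 = 17.

17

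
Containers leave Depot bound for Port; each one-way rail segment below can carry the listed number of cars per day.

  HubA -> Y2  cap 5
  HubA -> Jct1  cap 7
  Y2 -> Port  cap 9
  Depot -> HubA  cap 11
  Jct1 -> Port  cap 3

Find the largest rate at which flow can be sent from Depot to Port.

8

Augment Depot→HubA→Jct1→Port: bottleneck 3, flow now 3.
Augment Depot→HubA→Y2→Port: bottleneck 5, flow now 8.
No augmenting path remains; maximum flow = 8.
In the residual graph, reachable from Depot: {Depot, HubA, Jct1}.
Min-cut edges: HubA→Y2 (5), Jct1→Port (3); capacity 5 + 3 = 8.
This cut is saturated, so no flow can exceed 8.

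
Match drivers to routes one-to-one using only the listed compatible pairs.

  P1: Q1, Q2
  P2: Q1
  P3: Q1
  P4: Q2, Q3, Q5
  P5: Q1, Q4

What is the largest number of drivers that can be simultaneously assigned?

4

Unit-capacity flow: source→left, listed edges, right→sink; max matching = max flow.
Augmenting path P1→Q1 (+1); matched 1.
Augmenting path P4→Q2 (+1); matched 2.
Augmenting path P5→Q4 (+1); matched 3.
Augmenting path P2→Q1→P1→Q2→P4→Q3 (+1); matched 4.
No augmenting path remains; maximum matching = 4.
König certificate: {P1, P4, P5, Q1} is a vertex cover of size 4 (every listed pair touches it), so no matching can be larger.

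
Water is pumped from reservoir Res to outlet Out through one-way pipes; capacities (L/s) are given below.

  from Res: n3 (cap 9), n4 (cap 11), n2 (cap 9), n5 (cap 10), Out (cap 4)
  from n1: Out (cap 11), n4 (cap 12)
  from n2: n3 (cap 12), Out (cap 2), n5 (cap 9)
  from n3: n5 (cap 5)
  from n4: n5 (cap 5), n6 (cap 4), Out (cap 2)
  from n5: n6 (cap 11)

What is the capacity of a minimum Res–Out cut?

Augment Res→Out: bottleneck 4, flow now 4.
Augment Res→n2→Out: bottleneck 2, flow now 6.
Augment Res→n4→Out: bottleneck 2, flow now 8.
No augmenting path remains; maximum flow = 8.
By max-flow min-cut, the minimum cut capacity equals the max flow.
In the residual graph, reachable from Res: {Res, n2, n3, n4, n5, n6}.
Min-cut edges: Res→Out (4), n2→Out (2), n4→Out (2); capacity 4 + 2 + 2 = 8.

8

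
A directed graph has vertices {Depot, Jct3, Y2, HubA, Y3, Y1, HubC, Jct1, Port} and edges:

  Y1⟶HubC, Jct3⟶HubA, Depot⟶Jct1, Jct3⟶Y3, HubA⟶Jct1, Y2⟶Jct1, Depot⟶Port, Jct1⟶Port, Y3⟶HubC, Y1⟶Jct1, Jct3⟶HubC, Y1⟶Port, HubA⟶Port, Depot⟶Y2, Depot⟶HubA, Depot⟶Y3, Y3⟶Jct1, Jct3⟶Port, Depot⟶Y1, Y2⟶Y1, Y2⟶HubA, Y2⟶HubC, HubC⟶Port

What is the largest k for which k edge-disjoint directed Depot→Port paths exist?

5

Assign every edge capacity 1; by Menger, the answer equals the max flow.
Path Depot→Port (+1); total 1.
Path Depot→HubA→Port (+1); total 2.
Path Depot→Y1→Port (+1); total 3.
Path Depot→Jct1→Port (+1); total 4.
Path Depot→Y2→HubC→Port (+1); total 5.
No residual Depot→Port path; max flow = 5.
Certifying cut of size 5: {Depot→Port, HubA→Port, HubC→Port, Jct1→Port, Y1→Port}.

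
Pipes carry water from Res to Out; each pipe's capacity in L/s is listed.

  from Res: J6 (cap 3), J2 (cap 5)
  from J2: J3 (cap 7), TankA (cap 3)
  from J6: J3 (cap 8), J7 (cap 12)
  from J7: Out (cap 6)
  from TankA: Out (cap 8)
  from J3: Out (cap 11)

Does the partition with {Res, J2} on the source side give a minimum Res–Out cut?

Given cut capacity: 3 + 3 + 7 = 13.
Augment Res→J2→TankA→Out: bottleneck 3, flow now 3.
Augment Res→J2→J3→Out: bottleneck 2, flow now 5.
Augment Res→J6→J7→Out: bottleneck 3, flow now 8.
No augmenting path remains; maximum flow = 8.
In the residual graph, reachable from Res: {Res}.
Min-cut edges: Res→J2 (5), Res→J6 (3); capacity 5 + 3 = 8.
Cut capacity 13 exceeds the max flow 8, so it is not minimum.

No — its capacity is 13, but the minimum cut has capacity 8.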